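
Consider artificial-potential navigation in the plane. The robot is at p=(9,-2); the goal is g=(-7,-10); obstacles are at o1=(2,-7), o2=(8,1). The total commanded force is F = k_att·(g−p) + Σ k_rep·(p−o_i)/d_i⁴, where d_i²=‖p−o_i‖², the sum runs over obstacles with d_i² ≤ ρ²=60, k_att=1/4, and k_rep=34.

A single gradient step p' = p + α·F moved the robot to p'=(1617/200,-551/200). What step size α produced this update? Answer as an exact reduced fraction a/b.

α = 1/4

F_att = 1/4·(g−p) = 1/4·(-16,-8) = (-4.0000,-2.0000)
o1: d²=74 > ρ²=60 → inactive
o2: d²=10 ≤ ρ²=60; F_rep = 34·(1,-3)/10² = (0.3400,-1.0200)
F = F_att + ΣF_rep = (-3.6600,-3.0200)
Δp = p'−p = (-0.9150,-0.7550); α = Δx/Fx = (-183/200) / (-183/50) = 1/4
check: Δy/Fy = (-151/200) / (-151/50) = 1/4 ✓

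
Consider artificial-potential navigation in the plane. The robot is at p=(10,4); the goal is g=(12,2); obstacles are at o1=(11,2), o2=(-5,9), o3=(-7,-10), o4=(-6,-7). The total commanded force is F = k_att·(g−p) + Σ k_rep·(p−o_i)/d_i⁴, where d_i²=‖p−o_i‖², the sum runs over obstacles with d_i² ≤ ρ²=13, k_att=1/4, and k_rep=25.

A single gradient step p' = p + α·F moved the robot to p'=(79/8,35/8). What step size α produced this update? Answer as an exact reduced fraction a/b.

F_att = 1/4·(g−p) = 1/4·(2,-2) = (0.5000,-0.5000)
o1: d²=5 ≤ ρ²=13; F_rep = 25·(-1,2)/5² = (-1.0000,2.0000)
o2: d²=250 > ρ²=13 → inactive
o3: d²=485 > ρ²=13 → inactive
o4: d²=377 > ρ²=13 → inactive
F = F_att + ΣF_rep = (-0.5000,1.5000)
Δp = p'−p = (-0.1250,0.3750); α = Δx/Fx = (-1/8) / (-1/2) = 1/4
check: Δy/Fy = (3/8) / (3/2) = 1/4 ✓

α = 1/4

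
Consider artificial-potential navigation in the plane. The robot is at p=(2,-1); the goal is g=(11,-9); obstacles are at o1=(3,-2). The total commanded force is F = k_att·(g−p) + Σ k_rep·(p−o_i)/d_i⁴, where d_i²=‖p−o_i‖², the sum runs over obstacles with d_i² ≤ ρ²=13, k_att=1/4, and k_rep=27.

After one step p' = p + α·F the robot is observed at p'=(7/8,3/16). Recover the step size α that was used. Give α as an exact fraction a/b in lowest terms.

F_att = 1/4·(g−p) = 1/4·(9,-8) = (2.2500,-2.0000)
o1: d²=2 ≤ ρ²=13; F_rep = 27·(-1,1)/2² = (-6.7500,6.7500)
F = F_att + ΣF_rep = (-4.5000,4.7500)
Δp = p'−p = (-1.1250,1.1875); α = Δx/Fx = (-9/8) / (-9/2) = 1/4
check: Δy/Fy = (19/16) / (19/4) = 1/4 ✓

α = 1/4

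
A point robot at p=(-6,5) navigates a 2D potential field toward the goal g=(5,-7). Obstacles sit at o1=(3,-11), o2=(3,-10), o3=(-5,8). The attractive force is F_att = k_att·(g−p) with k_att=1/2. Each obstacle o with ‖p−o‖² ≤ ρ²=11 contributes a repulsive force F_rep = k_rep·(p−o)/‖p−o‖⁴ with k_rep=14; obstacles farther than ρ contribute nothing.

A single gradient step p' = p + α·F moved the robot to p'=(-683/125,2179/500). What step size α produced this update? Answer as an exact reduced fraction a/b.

F_att = 1/2·(g−p) = 1/2·(11,-12) = (5.5000,-6.0000)
o1: d²=337 > ρ²=11 → inactive
o2: d²=306 > ρ²=11 → inactive
o3: d²=10 ≤ ρ²=11; F_rep = 14·(-1,-3)/10² = (-0.1400,-0.4200)
F = F_att + ΣF_rep = (5.3600,-6.4200)
Δp = p'−p = (0.5360,-0.6420); α = Δx/Fx = (67/125) / (134/25) = 1/10
check: Δy/Fy = (-321/500) / (-321/50) = 1/10 ✓

α = 1/10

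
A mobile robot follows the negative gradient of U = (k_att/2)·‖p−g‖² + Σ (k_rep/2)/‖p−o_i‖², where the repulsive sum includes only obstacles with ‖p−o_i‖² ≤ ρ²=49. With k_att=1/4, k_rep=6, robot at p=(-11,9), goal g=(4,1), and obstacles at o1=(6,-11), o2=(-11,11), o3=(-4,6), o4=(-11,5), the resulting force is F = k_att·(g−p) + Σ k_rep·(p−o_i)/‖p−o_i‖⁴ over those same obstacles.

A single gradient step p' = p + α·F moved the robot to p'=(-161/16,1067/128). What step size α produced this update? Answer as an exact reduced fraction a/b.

F_att = 1/4·(g−p) = 1/4·(15,-8) = (3.7500,-2.0000)
o1: d²=689 > ρ²=49 → inactive
o2: d²=4 ≤ ρ²=49; F_rep = 6·(0,-2)/4² = (0.0000,-0.7500)
o3: d²=58 > ρ²=49 → inactive
o4: d²=16 ≤ ρ²=49; F_rep = 6·(0,4)/16² = (0.0000,0.0938)
F = F_att + ΣF_rep = (3.7500,-2.6562)
Δp = p'−p = (0.9375,-0.6641); α = Δx/Fx = (15/16) / (15/4) = 1/4
check: Δy/Fy = (-85/128) / (-85/32) = 1/4 ✓

α = 1/4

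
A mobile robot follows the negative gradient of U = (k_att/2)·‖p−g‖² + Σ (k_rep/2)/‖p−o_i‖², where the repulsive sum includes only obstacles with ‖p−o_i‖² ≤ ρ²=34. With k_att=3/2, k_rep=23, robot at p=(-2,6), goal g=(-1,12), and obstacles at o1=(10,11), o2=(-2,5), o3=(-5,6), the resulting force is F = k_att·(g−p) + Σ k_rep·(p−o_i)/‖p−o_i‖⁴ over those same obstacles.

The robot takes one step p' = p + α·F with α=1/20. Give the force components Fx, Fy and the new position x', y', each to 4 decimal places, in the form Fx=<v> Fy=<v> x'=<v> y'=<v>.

F_att = 3/2·(g−p) = 3/2·(1,6) = (1.5000,9.0000)
o1: d²=169 > ρ²=34 → inactive
o2: d²=1 ≤ ρ²=34; F_rep = 23·(0,1)/1² = (0.0000,23.0000)
o3: d²=9 ≤ ρ²=34; F_rep = 23·(3,0)/9² = (0.8519,0.0000)
F = F_att + ΣF_rep = (2.3519,32.0000)
p' = p + 1/20·F = (-1.8824,7.6000)

Fx=2.3519 Fy=32.0000 x'=-1.8824 y'=7.6000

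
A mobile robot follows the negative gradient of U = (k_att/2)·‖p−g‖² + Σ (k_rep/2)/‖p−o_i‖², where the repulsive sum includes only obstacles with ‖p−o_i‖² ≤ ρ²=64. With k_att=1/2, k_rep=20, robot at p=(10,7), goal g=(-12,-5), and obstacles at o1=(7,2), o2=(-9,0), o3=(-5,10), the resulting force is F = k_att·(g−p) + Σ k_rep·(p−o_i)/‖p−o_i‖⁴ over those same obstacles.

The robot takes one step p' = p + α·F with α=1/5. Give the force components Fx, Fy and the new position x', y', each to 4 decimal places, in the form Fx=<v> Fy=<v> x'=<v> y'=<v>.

Fx=-10.9481 Fy=-5.9135 x'=7.8104 y'=5.8173

F_att = 1/2·(g−p) = 1/2·(-22,-12) = (-11.0000,-6.0000)
o1: d²=34 ≤ ρ²=64; F_rep = 20·(3,5)/34² = (0.0519,0.0865)
o2: d²=410 > ρ²=64 → inactive
o3: d²=234 > ρ²=64 → inactive
F = F_att + ΣF_rep = (-10.9481,-5.9135)
p' = p + 1/5·F = (7.8104,5.8173)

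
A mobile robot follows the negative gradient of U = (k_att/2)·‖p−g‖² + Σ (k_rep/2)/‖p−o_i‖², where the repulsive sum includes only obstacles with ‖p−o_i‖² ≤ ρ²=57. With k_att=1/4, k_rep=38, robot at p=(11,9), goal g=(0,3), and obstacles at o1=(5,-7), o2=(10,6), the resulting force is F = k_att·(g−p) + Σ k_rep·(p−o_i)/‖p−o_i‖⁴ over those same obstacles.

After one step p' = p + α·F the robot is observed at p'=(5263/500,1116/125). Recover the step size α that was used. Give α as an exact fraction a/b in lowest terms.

α = 1/5

F_att = 1/4·(g−p) = 1/4·(-11,-6) = (-2.7500,-1.5000)
o1: d²=292 > ρ²=57 → inactive
o2: d²=10 ≤ ρ²=57; F_rep = 38·(1,3)/10² = (0.3800,1.1400)
F = F_att + ΣF_rep = (-2.3700,-0.3600)
Δp = p'−p = (-0.4740,-0.0720); α = Δx/Fx = (-237/500) / (-237/100) = 1/5
check: Δy/Fy = (-9/125) / (-9/25) = 1/5 ✓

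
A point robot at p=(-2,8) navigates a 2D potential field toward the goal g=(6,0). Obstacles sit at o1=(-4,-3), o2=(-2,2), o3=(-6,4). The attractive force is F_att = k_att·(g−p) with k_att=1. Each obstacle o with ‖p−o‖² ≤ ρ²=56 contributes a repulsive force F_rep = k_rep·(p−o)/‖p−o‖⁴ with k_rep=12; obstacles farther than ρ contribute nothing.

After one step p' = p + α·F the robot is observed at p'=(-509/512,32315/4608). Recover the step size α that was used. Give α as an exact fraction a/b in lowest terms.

α = 1/8

F_att = 1·(g−p) = 1·(8,-8) = (8.0000,-8.0000)
o1: d²=125 > ρ²=56 → inactive
o2: d²=36 ≤ ρ²=56; F_rep = 12·(0,6)/36² = (0.0000,0.0556)
o3: d²=32 ≤ ρ²=56; F_rep = 12·(4,4)/32² = (0.0469,0.0469)
F = F_att + ΣF_rep = (8.0469,-7.8976)
Δp = p'−p = (1.0059,-0.9872); α = Δx/Fx = (515/512) / (515/64) = 1/8
check: Δy/Fy = (-4549/4608) / (-4549/576) = 1/8 ✓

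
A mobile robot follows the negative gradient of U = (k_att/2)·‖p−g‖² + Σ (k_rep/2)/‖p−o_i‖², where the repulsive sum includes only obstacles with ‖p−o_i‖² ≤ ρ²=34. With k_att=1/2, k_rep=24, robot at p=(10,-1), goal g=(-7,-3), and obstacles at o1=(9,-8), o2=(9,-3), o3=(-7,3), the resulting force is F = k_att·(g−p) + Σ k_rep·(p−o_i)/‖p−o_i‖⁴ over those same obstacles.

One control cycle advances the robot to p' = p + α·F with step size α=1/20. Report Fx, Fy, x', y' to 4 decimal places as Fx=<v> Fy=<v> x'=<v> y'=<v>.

Fx=-7.5400 Fy=0.9200 x'=9.6230 y'=-0.9540

F_att = 1/2·(g−p) = 1/2·(-17,-2) = (-8.5000,-1.0000)
o1: d²=50 > ρ²=34 → inactive
o2: d²=5 ≤ ρ²=34; F_rep = 24·(1,2)/5² = (0.9600,1.9200)
o3: d²=305 > ρ²=34 → inactive
F = F_att + ΣF_rep = (-7.5400,0.9200)
p' = p + 1/20·F = (9.6230,-0.9540)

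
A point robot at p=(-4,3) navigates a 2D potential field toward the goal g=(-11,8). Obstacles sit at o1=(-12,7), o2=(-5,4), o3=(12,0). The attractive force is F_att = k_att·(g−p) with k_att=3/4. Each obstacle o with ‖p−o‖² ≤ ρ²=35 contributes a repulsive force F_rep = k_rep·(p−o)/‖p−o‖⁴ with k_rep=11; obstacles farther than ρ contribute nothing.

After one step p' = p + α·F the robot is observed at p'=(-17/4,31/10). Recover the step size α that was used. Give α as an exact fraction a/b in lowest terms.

F_att = 3/4·(g−p) = 3/4·(-7,5) = (-5.2500,3.7500)
o1: d²=80 > ρ²=35 → inactive
o2: d²=2 ≤ ρ²=35; F_rep = 11·(1,-1)/2² = (2.7500,-2.7500)
o3: d²=265 > ρ²=35 → inactive
F = F_att + ΣF_rep = (-2.5000,1.0000)
Δp = p'−p = (-0.2500,0.1000); α = Δx/Fx = (-1/4) / (-5/2) = 1/10
check: Δy/Fy = (1/10) / (1) = 1/10 ✓

α = 1/10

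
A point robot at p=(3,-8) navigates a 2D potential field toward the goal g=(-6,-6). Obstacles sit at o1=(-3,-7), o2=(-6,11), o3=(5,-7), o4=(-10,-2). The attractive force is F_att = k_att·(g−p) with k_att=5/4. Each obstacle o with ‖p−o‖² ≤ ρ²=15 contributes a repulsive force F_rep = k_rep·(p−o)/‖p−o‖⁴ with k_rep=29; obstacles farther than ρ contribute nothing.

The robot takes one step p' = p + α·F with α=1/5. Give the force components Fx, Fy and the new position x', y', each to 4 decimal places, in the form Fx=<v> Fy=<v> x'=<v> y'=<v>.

Fx=-13.5700 Fy=1.3400 x'=0.2860 y'=-7.7320

F_att = 5/4·(g−p) = 5/4·(-9,2) = (-11.2500,2.5000)
o1: d²=37 > ρ²=15 → inactive
o2: d²=442 > ρ²=15 → inactive
o3: d²=5 ≤ ρ²=15; F_rep = 29·(-2,-1)/5² = (-2.3200,-1.1600)
o4: d²=205 > ρ²=15 → inactive
F = F_att + ΣF_rep = (-13.5700,1.3400)
p' = p + 1/5·F = (0.2860,-7.7320)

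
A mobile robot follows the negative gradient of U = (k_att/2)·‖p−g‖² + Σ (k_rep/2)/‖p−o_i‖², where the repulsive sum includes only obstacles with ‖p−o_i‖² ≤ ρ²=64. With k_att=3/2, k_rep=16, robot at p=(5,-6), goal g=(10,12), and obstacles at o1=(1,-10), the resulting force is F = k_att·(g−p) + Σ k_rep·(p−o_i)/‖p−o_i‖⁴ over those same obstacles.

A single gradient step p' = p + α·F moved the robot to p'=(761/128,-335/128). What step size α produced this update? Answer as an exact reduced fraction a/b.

F_att = 3/2·(g−p) = 3/2·(5,18) = (7.5000,27.0000)
o1: d²=32 ≤ ρ²=64; F_rep = 16·(4,4)/32² = (0.0625,0.0625)
F = F_att + ΣF_rep = (7.5625,27.0625)
Δp = p'−p = (0.9453,3.3828); α = Δx/Fx = (121/128) / (121/16) = 1/8
check: Δy/Fy = (433/128) / (433/16) = 1/8 ✓

α = 1/8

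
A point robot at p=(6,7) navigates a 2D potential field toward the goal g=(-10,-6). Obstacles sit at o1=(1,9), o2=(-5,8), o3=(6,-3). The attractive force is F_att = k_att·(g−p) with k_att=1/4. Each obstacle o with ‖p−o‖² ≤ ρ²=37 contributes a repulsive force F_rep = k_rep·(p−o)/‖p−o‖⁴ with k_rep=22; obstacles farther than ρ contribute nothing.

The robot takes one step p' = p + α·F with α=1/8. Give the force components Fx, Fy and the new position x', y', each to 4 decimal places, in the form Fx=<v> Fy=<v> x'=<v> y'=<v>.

Fx=-3.8692 Fy=-3.3023 x'=5.5163 y'=6.5872

F_att = 1/4·(g−p) = 1/4·(-16,-13) = (-4.0000,-3.2500)
o1: d²=29 ≤ ρ²=37; F_rep = 22·(5,-2)/29² = (0.1308,-0.0523)
o2: d²=122 > ρ²=37 → inactive
o3: d²=100 > ρ²=37 → inactive
F = F_att + ΣF_rep = (-3.8692,-3.3023)
p' = p + 1/8·F = (5.5163,6.5872)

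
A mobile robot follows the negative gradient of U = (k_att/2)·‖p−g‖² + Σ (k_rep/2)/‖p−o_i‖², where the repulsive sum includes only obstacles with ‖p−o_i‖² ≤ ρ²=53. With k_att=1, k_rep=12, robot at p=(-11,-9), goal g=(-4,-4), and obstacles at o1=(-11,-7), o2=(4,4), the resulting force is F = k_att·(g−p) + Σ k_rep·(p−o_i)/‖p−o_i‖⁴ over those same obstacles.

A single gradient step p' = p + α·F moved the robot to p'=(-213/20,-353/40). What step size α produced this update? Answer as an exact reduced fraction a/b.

α = 1/20

F_att = 1·(g−p) = 1·(7,5) = (7.0000,5.0000)
o1: d²=4 ≤ ρ²=53; F_rep = 12·(0,-2)/4² = (0.0000,-1.5000)
o2: d²=394 > ρ²=53 → inactive
F = F_att + ΣF_rep = (7.0000,3.5000)
Δp = p'−p = (0.3500,0.1750); α = Δx/Fx = (7/20) / (7) = 1/20
check: Δy/Fy = (7/40) / (7/2) = 1/20 ✓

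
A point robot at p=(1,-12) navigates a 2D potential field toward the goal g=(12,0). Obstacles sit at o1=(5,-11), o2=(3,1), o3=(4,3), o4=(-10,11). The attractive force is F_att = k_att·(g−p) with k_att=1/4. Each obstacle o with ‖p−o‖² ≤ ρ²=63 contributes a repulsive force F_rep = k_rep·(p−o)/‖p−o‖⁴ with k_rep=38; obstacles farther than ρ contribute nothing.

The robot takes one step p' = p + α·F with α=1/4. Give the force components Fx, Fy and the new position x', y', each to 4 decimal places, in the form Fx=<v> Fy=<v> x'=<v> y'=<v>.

Fx=2.2240 Fy=2.8685 x'=1.5560 y'=-11.2829

F_att = 1/4·(g−p) = 1/4·(11,12) = (2.7500,3.0000)
o1: d²=17 ≤ ρ²=63; F_rep = 38·(-4,-1)/17² = (-0.5260,-0.1315)
o2: d²=173 > ρ²=63 → inactive
o3: d²=234 > ρ²=63 → inactive
o4: d²=650 > ρ²=63 → inactive
F = F_att + ΣF_rep = (2.2240,2.8685)
p' = p + 1/4·F = (1.5560,-11.2829)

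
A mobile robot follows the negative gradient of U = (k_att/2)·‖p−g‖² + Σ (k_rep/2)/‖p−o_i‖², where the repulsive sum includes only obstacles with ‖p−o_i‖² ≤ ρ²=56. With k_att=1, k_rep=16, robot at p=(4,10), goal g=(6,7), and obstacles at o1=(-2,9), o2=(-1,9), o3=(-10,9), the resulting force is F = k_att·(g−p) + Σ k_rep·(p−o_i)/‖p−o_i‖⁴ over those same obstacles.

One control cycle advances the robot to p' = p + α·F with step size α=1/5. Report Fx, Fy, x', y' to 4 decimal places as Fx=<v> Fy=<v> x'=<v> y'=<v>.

Fx=2.1885 Fy=-2.9646 x'=4.4377 y'=9.4071

F_att = 1·(g−p) = 1·(2,-3) = (2.0000,-3.0000)
o1: d²=37 ≤ ρ²=56; F_rep = 16·(6,1)/37² = (0.0701,0.0117)
o2: d²=26 ≤ ρ²=56; F_rep = 16·(5,1)/26² = (0.1183,0.0237)
o3: d²=197 > ρ²=56 → inactive
F = F_att + ΣF_rep = (2.1885,-2.9646)
p' = p + 1/5·F = (4.4377,9.4071)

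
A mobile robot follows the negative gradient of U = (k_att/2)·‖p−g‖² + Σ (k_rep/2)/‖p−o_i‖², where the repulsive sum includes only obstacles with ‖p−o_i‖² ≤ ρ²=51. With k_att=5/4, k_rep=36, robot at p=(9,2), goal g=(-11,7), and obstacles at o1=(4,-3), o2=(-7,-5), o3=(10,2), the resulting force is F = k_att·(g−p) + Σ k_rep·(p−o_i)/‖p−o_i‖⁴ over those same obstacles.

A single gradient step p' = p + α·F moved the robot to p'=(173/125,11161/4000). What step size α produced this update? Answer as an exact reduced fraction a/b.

F_att = 5/4·(g−p) = 5/4·(-20,5) = (-25.0000,6.2500)
o1: d²=50 ≤ ρ²=51; F_rep = 36·(5,5)/50² = (0.0720,0.0720)
o2: d²=305 > ρ²=51 → inactive
o3: d²=1 ≤ ρ²=51; F_rep = 36·(-1,0)/1² = (-36.0000,0.0000)
F = F_att + ΣF_rep = (-60.9280,6.3220)
Δp = p'−p = (-7.6160,0.7903); α = Δx/Fx = (-952/125) / (-7616/125) = 1/8
check: Δy/Fy = (3161/4000) / (3161/500) = 1/8 ✓

α = 1/8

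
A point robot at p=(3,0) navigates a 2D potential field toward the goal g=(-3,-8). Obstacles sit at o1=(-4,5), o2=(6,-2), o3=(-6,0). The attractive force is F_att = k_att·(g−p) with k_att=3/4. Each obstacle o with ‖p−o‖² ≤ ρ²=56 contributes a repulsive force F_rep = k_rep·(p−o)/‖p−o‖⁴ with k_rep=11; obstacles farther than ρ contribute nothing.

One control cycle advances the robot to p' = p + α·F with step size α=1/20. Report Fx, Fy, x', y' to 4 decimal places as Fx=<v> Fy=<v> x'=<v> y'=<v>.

F_att = 3/4·(g−p) = 3/4·(-6,-8) = (-4.5000,-6.0000)
o1: d²=74 > ρ²=56 → inactive
o2: d²=13 ≤ ρ²=56; F_rep = 11·(-3,2)/13² = (-0.1953,0.1302)
o3: d²=81 > ρ²=56 → inactive
F = F_att + ΣF_rep = (-4.6953,-5.8698)
p' = p + 1/20·F = (2.7652,-0.2935)

Fx=-4.6953 Fy=-5.8698 x'=2.7652 y'=-0.2935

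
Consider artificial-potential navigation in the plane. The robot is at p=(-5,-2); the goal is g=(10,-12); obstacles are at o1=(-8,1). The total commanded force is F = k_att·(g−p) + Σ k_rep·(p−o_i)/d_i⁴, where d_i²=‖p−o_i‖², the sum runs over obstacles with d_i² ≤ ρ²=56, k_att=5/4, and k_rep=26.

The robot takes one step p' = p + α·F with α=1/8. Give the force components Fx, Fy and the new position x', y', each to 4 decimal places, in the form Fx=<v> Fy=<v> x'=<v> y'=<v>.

Fx=18.9907 Fy=-12.7407 x'=-2.6262 y'=-3.5926

F_att = 5/4·(g−p) = 5/4·(15,-10) = (18.7500,-12.5000)
o1: d²=18 ≤ ρ²=56; F_rep = 26·(3,-3)/18² = (0.2407,-0.2407)
F = F_att + ΣF_rep = (18.9907,-12.7407)
p' = p + 1/8·F = (-2.6262,-3.5926)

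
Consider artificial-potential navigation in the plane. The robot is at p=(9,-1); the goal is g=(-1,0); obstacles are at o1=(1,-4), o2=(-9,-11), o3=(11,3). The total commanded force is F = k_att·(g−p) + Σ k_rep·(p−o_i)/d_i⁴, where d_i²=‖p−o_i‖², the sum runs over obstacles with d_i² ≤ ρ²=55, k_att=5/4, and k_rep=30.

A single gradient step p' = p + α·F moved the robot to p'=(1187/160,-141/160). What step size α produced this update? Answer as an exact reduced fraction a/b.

α = 1/8

F_att = 5/4·(g−p) = 5/4·(-10,1) = (-12.5000,1.2500)
o1: d²=73 > ρ²=55 → inactive
o2: d²=424 > ρ²=55 → inactive
o3: d²=20 ≤ ρ²=55; F_rep = 30·(-2,-4)/20² = (-0.1500,-0.3000)
F = F_att + ΣF_rep = (-12.6500,0.9500)
Δp = p'−p = (-1.5813,0.1187); α = Δx/Fx = (-253/160) / (-253/20) = 1/8
check: Δy/Fy = (19/160) / (19/20) = 1/8 ✓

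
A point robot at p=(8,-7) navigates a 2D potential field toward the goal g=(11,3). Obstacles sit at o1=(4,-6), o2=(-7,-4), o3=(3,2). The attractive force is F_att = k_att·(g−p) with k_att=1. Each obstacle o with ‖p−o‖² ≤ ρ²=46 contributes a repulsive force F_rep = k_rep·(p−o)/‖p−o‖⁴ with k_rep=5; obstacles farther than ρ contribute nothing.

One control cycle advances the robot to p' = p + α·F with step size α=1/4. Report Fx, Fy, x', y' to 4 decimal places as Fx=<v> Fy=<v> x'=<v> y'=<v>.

F_att = 1·(g−p) = 1·(3,10) = (3.0000,10.0000)
o1: d²=17 ≤ ρ²=46; F_rep = 5·(4,-1)/17² = (0.0692,-0.0173)
o2: d²=234 > ρ²=46 → inactive
o3: d²=106 > ρ²=46 → inactive
F = F_att + ΣF_rep = (3.0692,9.9827)
p' = p + 1/4·F = (8.7673,-4.5043)

Fx=3.0692 Fy=9.9827 x'=8.7673 y'=-4.5043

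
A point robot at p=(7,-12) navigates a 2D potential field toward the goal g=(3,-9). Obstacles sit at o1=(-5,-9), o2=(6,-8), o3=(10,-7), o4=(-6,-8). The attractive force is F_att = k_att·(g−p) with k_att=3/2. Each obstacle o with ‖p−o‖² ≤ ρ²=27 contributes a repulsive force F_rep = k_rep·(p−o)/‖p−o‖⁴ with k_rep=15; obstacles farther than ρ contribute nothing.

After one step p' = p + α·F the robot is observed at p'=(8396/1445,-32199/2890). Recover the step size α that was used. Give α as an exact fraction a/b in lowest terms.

F_att = 3/2·(g−p) = 3/2·(-4,3) = (-6.0000,4.5000)
o1: d²=153 > ρ²=27 → inactive
o2: d²=17 ≤ ρ²=27; F_rep = 15·(1,-4)/17² = (0.0519,-0.2076)
o3: d²=34 > ρ²=27 → inactive
o4: d²=185 > ρ²=27 → inactive
F = F_att + ΣF_rep = (-5.9481,4.2924)
Δp = p'−p = (-1.1896,0.8585); α = Δx/Fx = (-1719/1445) / (-1719/289) = 1/5
check: Δy/Fy = (2481/2890) / (2481/578) = 1/5 ✓

α = 1/5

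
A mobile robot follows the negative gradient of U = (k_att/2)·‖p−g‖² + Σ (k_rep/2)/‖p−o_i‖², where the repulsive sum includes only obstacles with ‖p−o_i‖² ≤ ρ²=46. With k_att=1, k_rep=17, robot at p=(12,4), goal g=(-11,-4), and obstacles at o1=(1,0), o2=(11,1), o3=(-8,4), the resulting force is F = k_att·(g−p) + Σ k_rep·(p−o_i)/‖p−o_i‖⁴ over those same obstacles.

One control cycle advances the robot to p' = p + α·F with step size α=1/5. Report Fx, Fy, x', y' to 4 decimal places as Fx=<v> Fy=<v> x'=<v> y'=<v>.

F_att = 1·(g−p) = 1·(-23,-8) = (-23.0000,-8.0000)
o1: d²=137 > ρ²=46 → inactive
o2: d²=10 ≤ ρ²=46; F_rep = 17·(1,3)/10² = (0.1700,0.5100)
o3: d²=400 > ρ²=46 → inactive
F = F_att + ΣF_rep = (-22.8300,-7.4900)
p' = p + 1/5·F = (7.4340,2.5020)

Fx=-22.8300 Fy=-7.4900 x'=7.4340 y'=2.5020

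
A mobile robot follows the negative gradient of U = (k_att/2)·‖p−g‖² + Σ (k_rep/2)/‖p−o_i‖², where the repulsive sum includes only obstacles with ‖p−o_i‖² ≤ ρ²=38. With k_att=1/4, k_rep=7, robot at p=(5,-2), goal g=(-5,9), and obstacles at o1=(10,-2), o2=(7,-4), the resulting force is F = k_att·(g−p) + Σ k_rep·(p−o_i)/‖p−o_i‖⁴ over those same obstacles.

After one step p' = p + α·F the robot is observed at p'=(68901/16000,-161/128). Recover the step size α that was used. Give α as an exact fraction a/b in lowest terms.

α = 1/4

F_att = 1/4·(g−p) = 1/4·(-10,11) = (-2.5000,2.7500)
o1: d²=25 ≤ ρ²=38; F_rep = 7·(-5,0)/25² = (-0.0560,0.0000)
o2: d²=8 ≤ ρ²=38; F_rep = 7·(-2,2)/8² = (-0.2188,0.2188)
F = F_att + ΣF_rep = (-2.7748,2.9688)
Δp = p'−p = (-0.6937,0.7422); α = Δx/Fx = (-11099/16000) / (-11099/4000) = 1/4
check: Δy/Fy = (95/128) / (95/32) = 1/4 ✓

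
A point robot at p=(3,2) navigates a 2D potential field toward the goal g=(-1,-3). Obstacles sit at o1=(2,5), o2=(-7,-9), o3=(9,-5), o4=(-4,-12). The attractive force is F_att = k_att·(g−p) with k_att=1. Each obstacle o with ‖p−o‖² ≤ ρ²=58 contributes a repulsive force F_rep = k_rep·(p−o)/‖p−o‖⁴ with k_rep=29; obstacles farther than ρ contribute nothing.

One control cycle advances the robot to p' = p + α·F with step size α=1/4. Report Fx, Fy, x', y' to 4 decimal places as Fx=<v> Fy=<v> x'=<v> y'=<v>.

F_att = 1·(g−p) = 1·(-4,-5) = (-4.0000,-5.0000)
o1: d²=10 ≤ ρ²=58; F_rep = 29·(1,-3)/10² = (0.2900,-0.8700)
o2: d²=221 > ρ²=58 → inactive
o3: d²=85 > ρ²=58 → inactive
o4: d²=245 > ρ²=58 → inactive
F = F_att + ΣF_rep = (-3.7100,-5.8700)
p' = p + 1/4·F = (2.0725,0.5325)

Fx=-3.7100 Fy=-5.8700 x'=2.0725 y'=0.5325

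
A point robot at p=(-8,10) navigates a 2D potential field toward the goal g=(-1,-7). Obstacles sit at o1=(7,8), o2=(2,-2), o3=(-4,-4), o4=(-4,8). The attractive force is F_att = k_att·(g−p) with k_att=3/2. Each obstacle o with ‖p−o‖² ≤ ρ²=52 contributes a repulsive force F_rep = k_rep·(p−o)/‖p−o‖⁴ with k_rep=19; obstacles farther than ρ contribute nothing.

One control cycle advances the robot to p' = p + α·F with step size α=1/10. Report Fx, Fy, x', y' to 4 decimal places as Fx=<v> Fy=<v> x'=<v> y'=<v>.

F_att = 3/2·(g−p) = 3/2·(7,-17) = (10.5000,-25.5000)
o1: d²=229 > ρ²=52 → inactive
o2: d²=244 > ρ²=52 → inactive
o3: d²=212 > ρ²=52 → inactive
o4: d²=20 ≤ ρ²=52; F_rep = 19·(-4,2)/20² = (-0.1900,0.0950)
F = F_att + ΣF_rep = (10.3100,-25.4050)
p' = p + 1/10·F = (-6.9690,7.4595)

Fx=10.3100 Fy=-25.4050 x'=-6.9690 y'=7.4595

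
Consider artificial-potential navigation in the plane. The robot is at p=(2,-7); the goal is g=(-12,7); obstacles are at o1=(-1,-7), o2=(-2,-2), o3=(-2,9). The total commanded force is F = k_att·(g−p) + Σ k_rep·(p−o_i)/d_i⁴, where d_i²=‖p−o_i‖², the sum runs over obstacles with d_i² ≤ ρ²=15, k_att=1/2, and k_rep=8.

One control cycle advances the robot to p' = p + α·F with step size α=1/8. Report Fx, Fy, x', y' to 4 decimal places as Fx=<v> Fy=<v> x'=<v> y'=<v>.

Fx=-6.7037 Fy=7.0000 x'=1.1620 y'=-6.1250

F_att = 1/2·(g−p) = 1/2·(-14,14) = (-7.0000,7.0000)
o1: d²=9 ≤ ρ²=15; F_rep = 8·(3,0)/9² = (0.2963,0.0000)
o2: d²=41 > ρ²=15 → inactive
o3: d²=272 > ρ²=15 → inactive
F = F_att + ΣF_rep = (-6.7037,7.0000)
p' = p + 1/8·F = (1.1620,-6.1250)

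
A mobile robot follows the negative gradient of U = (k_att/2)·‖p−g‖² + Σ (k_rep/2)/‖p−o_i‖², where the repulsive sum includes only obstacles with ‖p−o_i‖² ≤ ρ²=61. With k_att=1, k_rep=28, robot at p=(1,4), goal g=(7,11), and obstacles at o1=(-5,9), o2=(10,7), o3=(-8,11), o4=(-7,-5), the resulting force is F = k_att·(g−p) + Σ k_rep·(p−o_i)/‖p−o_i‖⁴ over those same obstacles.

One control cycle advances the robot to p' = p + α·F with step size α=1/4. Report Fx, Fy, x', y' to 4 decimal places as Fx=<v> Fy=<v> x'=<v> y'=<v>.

F_att = 1·(g−p) = 1·(6,7) = (6.0000,7.0000)
o1: d²=61 ≤ ρ²=61; F_rep = 28·(6,-5)/61² = (0.0451,-0.0376)
o2: d²=90 > ρ²=61 → inactive
o3: d²=130 > ρ²=61 → inactive
o4: d²=145 > ρ²=61 → inactive
F = F_att + ΣF_rep = (6.0451,6.9624)
p' = p + 1/4·F = (2.5113,5.7406)

Fx=6.0451 Fy=6.9624 x'=2.5113 y'=5.7406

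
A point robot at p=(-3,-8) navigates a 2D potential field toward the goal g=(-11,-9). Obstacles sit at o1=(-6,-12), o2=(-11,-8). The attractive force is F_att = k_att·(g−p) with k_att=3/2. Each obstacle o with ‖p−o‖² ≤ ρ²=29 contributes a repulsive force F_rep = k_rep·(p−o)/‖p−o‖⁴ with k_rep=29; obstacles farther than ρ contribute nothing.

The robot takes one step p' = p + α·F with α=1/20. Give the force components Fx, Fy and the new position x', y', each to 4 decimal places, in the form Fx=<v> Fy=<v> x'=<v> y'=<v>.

F_att = 3/2·(g−p) = 3/2·(-8,-1) = (-12.0000,-1.5000)
o1: d²=25 ≤ ρ²=29; F_rep = 29·(3,4)/25² = (0.1392,0.1856)
o2: d²=64 > ρ²=29 → inactive
F = F_att + ΣF_rep = (-11.8608,-1.3144)
p' = p + 1/20·F = (-3.5930,-8.0657)

Fx=-11.8608 Fy=-1.3144 x'=-3.5930 y'=-8.0657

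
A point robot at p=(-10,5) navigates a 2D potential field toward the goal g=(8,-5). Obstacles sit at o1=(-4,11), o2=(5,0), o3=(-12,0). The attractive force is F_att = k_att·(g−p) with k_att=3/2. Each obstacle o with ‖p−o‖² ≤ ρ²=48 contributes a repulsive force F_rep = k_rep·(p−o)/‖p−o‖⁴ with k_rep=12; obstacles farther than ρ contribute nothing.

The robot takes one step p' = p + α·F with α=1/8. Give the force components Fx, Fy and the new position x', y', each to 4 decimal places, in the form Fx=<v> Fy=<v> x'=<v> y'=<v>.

Fx=27.0285 Fy=-14.9287 x'=-6.6214 y'=3.1339

F_att = 3/2·(g−p) = 3/2·(18,-10) = (27.0000,-15.0000)
o1: d²=72 > ρ²=48 → inactive
o2: d²=250 > ρ²=48 → inactive
o3: d²=29 ≤ ρ²=48; F_rep = 12·(2,5)/29² = (0.0285,0.0713)
F = F_att + ΣF_rep = (27.0285,-14.9287)
p' = p + 1/8·F = (-6.6214,3.1339)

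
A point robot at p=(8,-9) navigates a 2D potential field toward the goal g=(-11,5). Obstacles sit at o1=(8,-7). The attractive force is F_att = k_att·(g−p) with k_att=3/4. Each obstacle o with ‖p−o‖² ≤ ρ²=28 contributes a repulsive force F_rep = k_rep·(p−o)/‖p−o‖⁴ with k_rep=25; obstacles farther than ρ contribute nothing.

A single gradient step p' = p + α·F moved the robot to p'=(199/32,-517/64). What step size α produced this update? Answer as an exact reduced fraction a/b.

α = 1/8

F_att = 3/4·(g−p) = 3/4·(-19,14) = (-14.2500,10.5000)
o1: d²=4 ≤ ρ²=28; F_rep = 25·(0,-2)/4² = (0.0000,-3.1250)
F = F_att + ΣF_rep = (-14.2500,7.3750)
Δp = p'−p = (-1.7812,0.9219); α = Δx/Fx = (-57/32) / (-57/4) = 1/8
check: Δy/Fy = (59/64) / (59/8) = 1/8 ✓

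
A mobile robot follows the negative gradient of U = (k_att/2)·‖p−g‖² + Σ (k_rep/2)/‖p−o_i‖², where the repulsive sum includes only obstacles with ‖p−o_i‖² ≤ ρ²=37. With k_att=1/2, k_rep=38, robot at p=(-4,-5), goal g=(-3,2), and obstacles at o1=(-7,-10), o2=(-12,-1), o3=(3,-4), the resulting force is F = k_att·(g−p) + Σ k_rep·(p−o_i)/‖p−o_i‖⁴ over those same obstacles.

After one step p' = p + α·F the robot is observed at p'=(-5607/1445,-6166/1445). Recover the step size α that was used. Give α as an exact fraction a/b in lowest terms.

α = 1/5

F_att = 1/2·(g−p) = 1/2·(1,7) = (0.5000,3.5000)
o1: d²=34 ≤ ρ²=37; F_rep = 38·(3,5)/34² = (0.0986,0.1644)
o2: d²=80 > ρ²=37 → inactive
o3: d²=50 > ρ²=37 → inactive
F = F_att + ΣF_rep = (0.5986,3.6644)
Δp = p'−p = (0.1197,0.7329); α = Δx/Fx = (173/1445) / (173/289) = 1/5
check: Δy/Fy = (1059/1445) / (1059/289) = 1/5 ✓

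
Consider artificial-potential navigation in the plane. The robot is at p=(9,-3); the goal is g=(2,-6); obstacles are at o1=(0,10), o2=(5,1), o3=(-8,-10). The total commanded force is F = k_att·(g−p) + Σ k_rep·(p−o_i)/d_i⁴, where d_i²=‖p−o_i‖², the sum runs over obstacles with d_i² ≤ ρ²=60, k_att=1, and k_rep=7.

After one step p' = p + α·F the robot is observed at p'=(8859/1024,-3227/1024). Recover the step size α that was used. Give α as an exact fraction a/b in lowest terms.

F_att = 1·(g−p) = 1·(-7,-3) = (-7.0000,-3.0000)
o1: d²=250 > ρ²=60 → inactive
o2: d²=32 ≤ ρ²=60; F_rep = 7·(4,-4)/32² = (0.0273,-0.0273)
o3: d²=338 > ρ²=60 → inactive
F = F_att + ΣF_rep = (-6.9727,-3.0273)
Δp = p'−p = (-0.3486,-0.1514); α = Δx/Fx = (-357/1024) / (-1785/256) = 1/20
check: Δy/Fy = (-155/1024) / (-775/256) = 1/20 ✓

α = 1/20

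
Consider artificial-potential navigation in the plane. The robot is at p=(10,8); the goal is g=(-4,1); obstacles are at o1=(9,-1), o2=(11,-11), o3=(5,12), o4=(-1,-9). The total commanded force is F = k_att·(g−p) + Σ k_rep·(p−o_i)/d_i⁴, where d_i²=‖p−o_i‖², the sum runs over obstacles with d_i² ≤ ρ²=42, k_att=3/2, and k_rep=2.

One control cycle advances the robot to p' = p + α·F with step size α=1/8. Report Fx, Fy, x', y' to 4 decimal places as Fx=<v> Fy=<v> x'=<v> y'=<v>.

F_att = 3/2·(g−p) = 3/2·(-14,-7) = (-21.0000,-10.5000)
o1: d²=82 > ρ²=42 → inactive
o2: d²=362 > ρ²=42 → inactive
o3: d²=41 ≤ ρ²=42; F_rep = 2·(5,-4)/41² = (0.0059,-0.0048)
o4: d²=410 > ρ²=42 → inactive
F = F_att + ΣF_rep = (-20.9941,-10.5048)
p' = p + 1/8·F = (7.3757,6.6869)

Fx=-20.9941 Fy=-10.5048 x'=7.3757 y'=6.6869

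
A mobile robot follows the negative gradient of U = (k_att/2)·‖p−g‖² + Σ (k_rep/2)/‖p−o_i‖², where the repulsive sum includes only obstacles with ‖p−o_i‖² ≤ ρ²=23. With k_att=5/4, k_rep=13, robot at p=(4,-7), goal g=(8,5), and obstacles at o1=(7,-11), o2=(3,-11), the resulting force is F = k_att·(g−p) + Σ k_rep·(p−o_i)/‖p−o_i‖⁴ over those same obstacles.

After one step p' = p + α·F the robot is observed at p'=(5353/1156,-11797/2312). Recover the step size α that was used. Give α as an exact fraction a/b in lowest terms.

α = 1/8

F_att = 5/4·(g−p) = 5/4·(4,12) = (5.0000,15.0000)
o1: d²=25 > ρ²=23 → inactive
o2: d²=17 ≤ ρ²=23; F_rep = 13·(1,4)/17² = (0.0450,0.1799)
F = F_att + ΣF_rep = (5.0450,15.1799)
Δp = p'−p = (0.6306,1.8975); α = Δx/Fx = (729/1156) / (1458/289) = 1/8
check: Δy/Fy = (4387/2312) / (4387/289) = 1/8 ✓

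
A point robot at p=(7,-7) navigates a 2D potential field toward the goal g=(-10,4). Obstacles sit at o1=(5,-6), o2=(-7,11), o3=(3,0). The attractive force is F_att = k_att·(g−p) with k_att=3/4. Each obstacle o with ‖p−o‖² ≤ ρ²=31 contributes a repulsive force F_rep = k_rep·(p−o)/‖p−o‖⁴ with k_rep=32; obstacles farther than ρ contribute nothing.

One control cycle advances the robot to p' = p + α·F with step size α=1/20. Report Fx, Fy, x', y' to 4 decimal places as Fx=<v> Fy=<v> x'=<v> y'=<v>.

Fx=-10.1900 Fy=6.9700 x'=6.4905 y'=-6.6515

F_att = 3/4·(g−p) = 3/4·(-17,11) = (-12.7500,8.2500)
o1: d²=5 ≤ ρ²=31; F_rep = 32·(2,-1)/5² = (2.5600,-1.2800)
o2: d²=520 > ρ²=31 → inactive
o3: d²=65 > ρ²=31 → inactive
F = F_att + ΣF_rep = (-10.1900,6.9700)
p' = p + 1/20·F = (6.4905,-6.6515)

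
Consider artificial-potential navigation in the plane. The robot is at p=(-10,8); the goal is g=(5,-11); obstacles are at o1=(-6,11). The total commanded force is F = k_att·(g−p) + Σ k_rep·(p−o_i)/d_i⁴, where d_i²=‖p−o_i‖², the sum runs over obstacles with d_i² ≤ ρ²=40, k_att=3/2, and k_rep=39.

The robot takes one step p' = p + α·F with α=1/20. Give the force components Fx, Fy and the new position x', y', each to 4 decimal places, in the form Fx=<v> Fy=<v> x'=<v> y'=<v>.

Fx=22.2504 Fy=-28.6872 x'=-8.8875 y'=6.5656

F_att = 3/2·(g−p) = 3/2·(15,-19) = (22.5000,-28.5000)
o1: d²=25 ≤ ρ²=40; F_rep = 39·(-4,-3)/25² = (-0.2496,-0.1872)
F = F_att + ΣF_rep = (22.2504,-28.6872)
p' = p + 1/20·F = (-8.8875,6.5656)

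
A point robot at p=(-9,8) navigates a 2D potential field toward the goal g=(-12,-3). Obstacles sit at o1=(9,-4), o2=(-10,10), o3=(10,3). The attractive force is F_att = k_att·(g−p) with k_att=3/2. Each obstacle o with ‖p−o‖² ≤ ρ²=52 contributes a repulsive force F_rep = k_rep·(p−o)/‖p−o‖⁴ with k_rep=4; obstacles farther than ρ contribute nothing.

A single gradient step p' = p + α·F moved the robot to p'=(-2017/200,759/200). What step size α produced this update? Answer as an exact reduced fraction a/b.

α = 1/4

F_att = 3/2·(g−p) = 3/2·(-3,-11) = (-4.5000,-16.5000)
o1: d²=468 > ρ²=52 → inactive
o2: d²=5 ≤ ρ²=52; F_rep = 4·(1,-2)/5² = (0.1600,-0.3200)
o3: d²=386 > ρ²=52 → inactive
F = F_att + ΣF_rep = (-4.3400,-16.8200)
Δp = p'−p = (-1.0850,-4.2050); α = Δx/Fx = (-217/200) / (-217/50) = 1/4
check: Δy/Fy = (-841/200) / (-841/50) = 1/4 ✓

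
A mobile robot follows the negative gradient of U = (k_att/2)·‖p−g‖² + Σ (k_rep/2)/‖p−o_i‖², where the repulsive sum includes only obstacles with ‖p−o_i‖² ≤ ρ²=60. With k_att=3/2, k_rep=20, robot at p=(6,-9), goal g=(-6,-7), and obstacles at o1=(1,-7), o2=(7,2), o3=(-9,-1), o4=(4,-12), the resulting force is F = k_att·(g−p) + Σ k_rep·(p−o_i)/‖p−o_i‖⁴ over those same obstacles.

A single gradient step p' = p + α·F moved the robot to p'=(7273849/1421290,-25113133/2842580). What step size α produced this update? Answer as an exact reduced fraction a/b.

α = 1/20

F_att = 3/2·(g−p) = 3/2·(-12,2) = (-18.0000,3.0000)
o1: d²=29 ≤ ρ²=60; F_rep = 20·(5,-2)/29² = (0.1189,-0.0476)
o2: d²=122 > ρ²=60 → inactive
o3: d²=289 > ρ²=60 → inactive
o4: d²=13 ≤ ρ²=60; F_rep = 20·(2,3)/13² = (0.2367,0.3550)
F = F_att + ΣF_rep = (-17.6444,3.3075)
Δp = p'−p = (-0.8822,0.1654); α = Δx/Fx = (-1253891/1421290) / (-2507782/142129) = 1/20
check: Δy/Fy = (470087/2842580) / (470087/142129) = 1/20 ✓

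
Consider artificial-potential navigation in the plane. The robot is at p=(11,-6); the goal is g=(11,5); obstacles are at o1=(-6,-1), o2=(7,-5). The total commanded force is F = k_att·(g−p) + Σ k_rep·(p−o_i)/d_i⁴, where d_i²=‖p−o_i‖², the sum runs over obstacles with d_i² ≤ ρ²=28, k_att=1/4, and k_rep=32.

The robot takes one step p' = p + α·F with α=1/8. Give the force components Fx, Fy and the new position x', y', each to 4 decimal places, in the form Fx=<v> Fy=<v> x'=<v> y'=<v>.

Fx=0.4429 Fy=2.6393 x'=11.0554 y'=-5.6701

F_att = 1/4·(g−p) = 1/4·(0,11) = (0.0000,2.7500)
o1: d²=314 > ρ²=28 → inactive
o2: d²=17 ≤ ρ²=28; F_rep = 32·(4,-1)/17² = (0.4429,-0.1107)
F = F_att + ΣF_rep = (0.4429,2.6393)
p' = p + 1/8·F = (11.0554,-5.6701)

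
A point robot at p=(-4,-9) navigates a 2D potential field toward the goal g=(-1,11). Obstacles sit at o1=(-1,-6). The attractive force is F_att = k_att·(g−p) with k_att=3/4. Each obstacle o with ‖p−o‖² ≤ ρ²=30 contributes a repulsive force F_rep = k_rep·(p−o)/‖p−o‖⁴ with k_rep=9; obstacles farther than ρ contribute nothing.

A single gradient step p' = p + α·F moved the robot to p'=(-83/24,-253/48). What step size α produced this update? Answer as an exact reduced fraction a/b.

F_att = 3/4·(g−p) = 3/4·(3,20) = (2.2500,15.0000)
o1: d²=18 ≤ ρ²=30; F_rep = 9·(-3,-3)/18² = (-0.0833,-0.0833)
F = F_att + ΣF_rep = (2.1667,14.9167)
Δp = p'−p = (0.5417,3.7292); α = Δx/Fx = (13/24) / (13/6) = 1/4
check: Δy/Fy = (179/48) / (179/12) = 1/4 ✓

α = 1/4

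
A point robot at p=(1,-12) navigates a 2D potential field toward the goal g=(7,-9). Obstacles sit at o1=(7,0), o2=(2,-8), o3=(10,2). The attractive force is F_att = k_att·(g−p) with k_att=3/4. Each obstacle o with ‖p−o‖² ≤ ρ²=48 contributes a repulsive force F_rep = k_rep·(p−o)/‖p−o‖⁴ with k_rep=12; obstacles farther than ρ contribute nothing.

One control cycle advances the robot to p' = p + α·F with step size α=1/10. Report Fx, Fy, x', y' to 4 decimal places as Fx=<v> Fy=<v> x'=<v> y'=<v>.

Fx=4.4585 Fy=2.0839 x'=1.4458 y'=-11.7916

F_att = 3/4·(g−p) = 3/4·(6,3) = (4.5000,2.2500)
o1: d²=180 > ρ²=48 → inactive
o2: d²=17 ≤ ρ²=48; F_rep = 12·(-1,-4)/17² = (-0.0415,-0.1661)
o3: d²=277 > ρ²=48 → inactive
F = F_att + ΣF_rep = (4.4585,2.0839)
p' = p + 1/10·F = (1.4458,-11.7916)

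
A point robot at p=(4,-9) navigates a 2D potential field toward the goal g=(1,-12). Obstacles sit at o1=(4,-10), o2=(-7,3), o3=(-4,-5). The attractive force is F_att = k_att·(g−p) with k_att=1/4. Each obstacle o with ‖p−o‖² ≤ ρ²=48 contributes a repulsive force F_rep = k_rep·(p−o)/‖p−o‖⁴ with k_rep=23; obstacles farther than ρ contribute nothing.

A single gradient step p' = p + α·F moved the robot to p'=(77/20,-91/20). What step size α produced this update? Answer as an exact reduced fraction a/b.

F_att = 1/4·(g−p) = 1/4·(-3,-3) = (-0.7500,-0.7500)
o1: d²=1 ≤ ρ²=48; F_rep = 23·(0,1)/1² = (0.0000,23.0000)
o2: d²=265 > ρ²=48 → inactive
o3: d²=80 > ρ²=48 → inactive
F = F_att + ΣF_rep = (-0.7500,22.2500)
Δp = p'−p = (-0.1500,4.4500); α = Δx/Fx = (-3/20) / (-3/4) = 1/5
check: Δy/Fy = (89/20) / (89/4) = 1/5 ✓

α = 1/5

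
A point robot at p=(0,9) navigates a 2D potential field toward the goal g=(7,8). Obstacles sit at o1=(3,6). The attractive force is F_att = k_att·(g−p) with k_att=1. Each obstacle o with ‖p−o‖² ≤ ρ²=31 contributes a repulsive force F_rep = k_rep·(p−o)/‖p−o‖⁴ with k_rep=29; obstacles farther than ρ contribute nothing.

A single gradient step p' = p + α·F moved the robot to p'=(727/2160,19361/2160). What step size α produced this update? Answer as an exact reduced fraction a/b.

F_att = 1·(g−p) = 1·(7,-1) = (7.0000,-1.0000)
o1: d²=18 ≤ ρ²=31; F_rep = 29·(-3,3)/18² = (-0.2685,0.2685)
F = F_att + ΣF_rep = (6.7315,-0.7315)
Δp = p'−p = (0.3366,-0.0366); α = Δx/Fx = (727/2160) / (727/108) = 1/20
check: Δy/Fy = (-79/2160) / (-79/108) = 1/20 ✓

α = 1/20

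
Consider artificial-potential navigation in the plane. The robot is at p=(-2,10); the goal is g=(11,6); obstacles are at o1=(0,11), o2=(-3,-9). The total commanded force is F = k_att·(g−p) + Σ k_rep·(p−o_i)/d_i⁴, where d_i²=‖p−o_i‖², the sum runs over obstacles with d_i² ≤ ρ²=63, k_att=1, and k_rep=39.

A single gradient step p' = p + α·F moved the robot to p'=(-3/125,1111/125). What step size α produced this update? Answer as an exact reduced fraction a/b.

α = 1/5

F_att = 1·(g−p) = 1·(13,-4) = (13.0000,-4.0000)
o1: d²=5 ≤ ρ²=63; F_rep = 39·(-2,-1)/5² = (-3.1200,-1.5600)
o2: d²=362 > ρ²=63 → inactive
F = F_att + ΣF_rep = (9.8800,-5.5600)
Δp = p'−p = (1.9760,-1.1120); α = Δx/Fx = (247/125) / (247/25) = 1/5
check: Δy/Fy = (-139/125) / (-139/25) = 1/5 ✓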